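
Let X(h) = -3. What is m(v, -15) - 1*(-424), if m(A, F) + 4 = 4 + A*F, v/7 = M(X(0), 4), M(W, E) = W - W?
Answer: 424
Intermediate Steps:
M(W, E) = 0
v = 0 (v = 7*0 = 0)
m(A, F) = A*F (m(A, F) = -4 + (4 + A*F) = A*F)
m(v, -15) - 1*(-424) = 0*(-15) - 1*(-424) = 0 + 424 = 424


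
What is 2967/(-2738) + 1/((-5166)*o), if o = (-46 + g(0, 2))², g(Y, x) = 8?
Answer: -11066472253/10212334776 ≈ -1.0836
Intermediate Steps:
o = 1444 (o = (-46 + 8)² = (-38)² = 1444)
2967/(-2738) + 1/((-5166)*o) = 2967/(-2738) + 1/(-5166*1444) = 2967*(-1/2738) - 1/5166*1/1444 = -2967/2738 - 1/7459704 = -11066472253/10212334776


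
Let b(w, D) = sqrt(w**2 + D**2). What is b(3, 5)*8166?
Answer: 8166*sqrt(34) ≈ 47616.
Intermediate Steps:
b(w, D) = sqrt(D**2 + w**2)
b(3, 5)*8166 = sqrt(5**2 + 3**2)*8166 = sqrt(25 + 9)*8166 = sqrt(34)*8166 = 8166*sqrt(34)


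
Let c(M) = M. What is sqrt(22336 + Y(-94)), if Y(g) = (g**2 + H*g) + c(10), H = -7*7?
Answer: 2*sqrt(8947) ≈ 189.18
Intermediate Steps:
H = -49
Y(g) = 10 + g**2 - 49*g (Y(g) = (g**2 - 49*g) + 10 = 10 + g**2 - 49*g)
sqrt(22336 + Y(-94)) = sqrt(22336 + (10 + (-94)**2 - 49*(-94))) = sqrt(22336 + (10 + 8836 + 4606)) = sqrt(22336 + 13452) = sqrt(35788) = 2*sqrt(8947)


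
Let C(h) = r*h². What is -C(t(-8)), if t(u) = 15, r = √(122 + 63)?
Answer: -225*√185 ≈ -3060.3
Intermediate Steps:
r = √185 ≈ 13.601
C(h) = √185*h²
-C(t(-8)) = -√185*15² = -√185*225 = -225*√185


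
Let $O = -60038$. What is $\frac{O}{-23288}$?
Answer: $\frac{30019}{11644} \approx 2.5781$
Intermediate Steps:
$\frac{O}{-23288} = - \frac{60038}{-23288} = \left(-60038\right) \left(- \frac{1}{23288}\right) = \frac{30019}{11644}$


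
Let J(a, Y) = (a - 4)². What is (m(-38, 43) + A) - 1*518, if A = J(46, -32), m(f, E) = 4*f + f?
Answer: 1056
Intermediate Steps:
m(f, E) = 5*f
J(a, Y) = (-4 + a)²
A = 1764 (A = (-4 + 46)² = 42² = 1764)
(m(-38, 43) + A) - 1*518 = (5*(-38) + 1764) - 1*518 = (-190 + 1764) - 518 = 1574 - 518 = 1056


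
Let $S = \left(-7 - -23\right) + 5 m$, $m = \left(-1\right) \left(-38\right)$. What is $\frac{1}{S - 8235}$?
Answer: $- \frac{1}{8029} \approx -0.00012455$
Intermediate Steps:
$m = 38$
$S = 206$ ($S = \left(-7 - -23\right) + 5 \cdot 38 = \left(-7 + 23\right) + 190 = 16 + 190 = 206$)
$\frac{1}{S - 8235} = \frac{1}{206 - 8235} = \frac{1}{-8029} = - \frac{1}{8029}$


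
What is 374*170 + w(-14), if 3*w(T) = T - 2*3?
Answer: 190720/3 ≈ 63573.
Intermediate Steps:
w(T) = -2 + T/3 (w(T) = (T - 2*3)/3 = (T - 6)/3 = (-6 + T)/3 = -2 + T/3)
374*170 + w(-14) = 374*170 + (-2 + (⅓)*(-14)) = 63580 + (-2 - 14/3) = 63580 - 20/3 = 190720/3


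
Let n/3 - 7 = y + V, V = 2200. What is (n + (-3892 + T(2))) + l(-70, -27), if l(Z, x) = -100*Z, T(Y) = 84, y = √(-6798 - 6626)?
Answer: 9813 + 12*I*√839 ≈ 9813.0 + 347.59*I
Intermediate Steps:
y = 4*I*√839 (y = √(-13424) = 4*I*√839 ≈ 115.86*I)
n = 6621 + 12*I*√839 (n = 21 + 3*(4*I*√839 + 2200) = 21 + 3*(2200 + 4*I*√839) = 21 + (6600 + 12*I*√839) = 6621 + 12*I*√839 ≈ 6621.0 + 347.59*I)
(n + (-3892 + T(2))) + l(-70, -27) = ((6621 + 12*I*√839) + (-3892 + 84)) - 100*(-70) = ((6621 + 12*I*√839) - 3808) + 7000 = (2813 + 12*I*√839) + 7000 = 9813 + 12*I*√839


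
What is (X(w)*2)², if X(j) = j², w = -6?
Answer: 5184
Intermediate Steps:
(X(w)*2)² = ((-6)²*2)² = (36*2)² = 72² = 5184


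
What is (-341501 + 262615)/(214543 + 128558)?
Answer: -78886/343101 ≈ -0.22992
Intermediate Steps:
(-341501 + 262615)/(214543 + 128558) = -78886/343101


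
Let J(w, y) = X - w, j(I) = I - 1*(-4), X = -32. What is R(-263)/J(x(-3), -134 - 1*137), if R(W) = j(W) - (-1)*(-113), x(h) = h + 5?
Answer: 186/17 ≈ 10.941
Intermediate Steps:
x(h) = 5 + h
j(I) = 4 + I (j(I) = I + 4 = 4 + I)
R(W) = -109 + W (R(W) = (4 + W) - (-1)*(-113) = (4 + W) - 1*113 = (4 + W) - 113 = -109 + W)
J(w, y) = -32 - w
R(-263)/J(x(-3), -134 - 1*137) = (-109 - 263)/(-32 - (5 - 3)) = -372/(-32 - 1*2) = -372/(-32 - 2) = -372/(-34) = -372*(-1/34) = 186/17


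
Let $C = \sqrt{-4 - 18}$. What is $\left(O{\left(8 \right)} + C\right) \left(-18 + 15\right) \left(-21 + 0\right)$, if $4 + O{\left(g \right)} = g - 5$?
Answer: $-63 + 63 i \sqrt{22} \approx -63.0 + 295.5 i$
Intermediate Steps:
$O{\left(g \right)} = -9 + g$ ($O{\left(g \right)} = -4 + \left(g - 5\right) = -4 + \left(-5 + g\right) = -9 + g$)
$C = i \sqrt{22}$ ($C = \sqrt{-22} = i \sqrt{22} \approx 4.6904 i$)
$\left(O{\left(8 \right)} + C\right) \left(-18 + 15\right) \left(-21 + 0\right) = \left(\left(-9 + 8\right) + i \sqrt{22}\right) \left(-18 + 15\right) \left(-21 + 0\right) = \left(-1 + i \sqrt{22}\right) \left(\left(-3\right) \left(-21\right)\right) = \left(-1 + i \sqrt{22}\right) 63 = -63 + 63 i \sqrt{22}$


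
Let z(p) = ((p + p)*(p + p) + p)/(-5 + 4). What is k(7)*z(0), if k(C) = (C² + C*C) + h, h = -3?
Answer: 0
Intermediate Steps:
z(p) = -p - 4*p² (z(p) = ((2*p)*(2*p) + p)/(-1) = (4*p² + p)*(-1) = (p + 4*p²)*(-1) = -p - 4*p²)
k(C) = -3 + 2*C² (k(C) = (C² + C*C) - 3 = (C² + C²) - 3 = 2*C² - 3 = -3 + 2*C²)
k(7)*z(0) = (-3 + 2*7²)*(-1*0*(1 + 4*0)) = (-3 + 2*49)*(-1*0*(1 + 0)) = (-3 + 98)*(-1*0*1) = 95*0 = 0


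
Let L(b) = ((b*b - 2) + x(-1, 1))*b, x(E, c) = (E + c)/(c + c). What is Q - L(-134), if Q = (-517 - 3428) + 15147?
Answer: 2417038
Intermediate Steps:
x(E, c) = (E + c)/(2*c) (x(E, c) = (E + c)/((2*c)) = (E + c)*(1/(2*c)) = (E + c)/(2*c))
Q = 11202 (Q = -3945 + 15147 = 11202)
L(b) = b*(-2 + b²) (L(b) = ((b*b - 2) + (½)*(-1 + 1)/1)*b = ((b² - 2) + (½)*1*0)*b = ((-2 + b²) + 0)*b = (-2 + b²)*b = b*(-2 + b²))
Q - L(-134) = 11202 - (-134)*(-2 + (-134)²) = 11202 - (-134)*(-2 + 17956) = 11202 - (-134)*17954 = 11202 - 1*(-2405836) = 11202 + 2405836 = 2417038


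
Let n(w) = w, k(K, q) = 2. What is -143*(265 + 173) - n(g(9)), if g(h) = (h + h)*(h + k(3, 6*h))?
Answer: -62832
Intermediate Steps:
g(h) = 2*h*(2 + h) (g(h) = (h + h)*(h + 2) = (2*h)*(2 + h) = 2*h*(2 + h))
-143*(265 + 173) - n(g(9)) = -143*(265 + 173) - 2*9*(2 + 9) = -143*438 - 2*9*11 = -62634 - 1*198 = -62634 - 198 = -62832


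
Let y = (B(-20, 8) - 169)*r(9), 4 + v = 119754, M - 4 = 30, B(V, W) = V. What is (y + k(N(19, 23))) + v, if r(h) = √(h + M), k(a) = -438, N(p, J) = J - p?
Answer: 119312 - 189*√43 ≈ 1.1807e+5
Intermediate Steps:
M = 34 (M = 4 + 30 = 34)
r(h) = √(34 + h) (r(h) = √(h + 34) = √(34 + h))
v = 119750 (v = -4 + 119754 = 119750)
y = -189*√43 (y = (-20 - 169)*√(34 + 9) = -189*√43 ≈ -1239.4)
(y + k(N(19, 23))) + v = (-189*√43 - 438) + 119750 = (-438 - 189*√43) + 119750 = 119312 - 189*√43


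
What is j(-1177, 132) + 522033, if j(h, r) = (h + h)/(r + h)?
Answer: 49593349/95 ≈ 5.2204e+5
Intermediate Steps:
j(h, r) = 2*h/(h + r) (j(h, r) = (2*h)/(h + r) = 2*h/(h + r))
j(-1177, 132) + 522033 = 2*(-1177)/(-1177 + 132) + 522033 = 2*(-1177)/(-1045) + 522033 = 2*(-1177)*(-1/1045) + 522033 = 214/95 + 522033 = 49593349/95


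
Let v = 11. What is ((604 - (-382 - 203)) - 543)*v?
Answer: 7106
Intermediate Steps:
((604 - (-382 - 203)) - 543)*v = ((604 - (-382 - 203)) - 543)*11 = ((604 - 1*(-585)) - 543)*11 = ((604 + 585) - 543)*11 = (1189 - 543)*11 = 646*11 = 7106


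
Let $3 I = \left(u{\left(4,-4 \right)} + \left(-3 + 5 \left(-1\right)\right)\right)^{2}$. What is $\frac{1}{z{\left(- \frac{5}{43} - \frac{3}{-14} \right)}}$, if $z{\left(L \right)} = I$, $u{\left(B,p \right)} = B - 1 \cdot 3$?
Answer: $\frac{3}{49} \approx 0.061224$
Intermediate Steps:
$u{\left(B,p \right)} = -3 + B$ ($u{\left(B,p \right)} = B - 3 = -3 + B$)
$I = \frac{49}{3}$ ($I = \frac{\left(\left(-3 + 4\right) + \left(-3 + 5 \left(-1\right)\right)\right)^{2}}{3} = \frac{\left(1 - 8\right)^{2}}{3} = \frac{\left(-7\right)^{2}}{3} = \frac{1}{3} \cdot 49 = \frac{49}{3} \approx 16.333$)
$z{\left(L \right)} = \frac{49}{3}$
$\frac{1}{z{\left(- \frac{5}{43} - \frac{3}{-14} \right)}} = \frac{1}{\frac{49}{3}} = \frac{3}{49}$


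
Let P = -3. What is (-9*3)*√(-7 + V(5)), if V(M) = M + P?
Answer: -27*I*√5 ≈ -60.374*I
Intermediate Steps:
V(M) = -3 + M (V(M) = M - 3 = -3 + M)
(-9*3)*√(-7 + V(5)) = (-9*3)*√(-7 + (-3 + 5)) = -27*√(-7 + 2) = -27*I*√5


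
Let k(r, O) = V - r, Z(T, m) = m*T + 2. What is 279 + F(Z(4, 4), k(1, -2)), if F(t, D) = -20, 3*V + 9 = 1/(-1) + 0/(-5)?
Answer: 259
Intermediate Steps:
V = -10/3 (V = -3 + (1/(-1) + 0/(-5))/3 = -3 + (1*(-1) + 0*(-⅕))/3 = -3 + (-1 + 0)/3 = -3 + (⅓)*(-1) = -3 - ⅓ = -10/3 ≈ -3.3333)
Z(T, m) = 2 + T*m (Z(T, m) = T*m + 2 = 2 + T*m)
k(r, O) = -10/3 - r
279 + F(Z(4, 4), k(1, -2)) = 279 - 20 = 259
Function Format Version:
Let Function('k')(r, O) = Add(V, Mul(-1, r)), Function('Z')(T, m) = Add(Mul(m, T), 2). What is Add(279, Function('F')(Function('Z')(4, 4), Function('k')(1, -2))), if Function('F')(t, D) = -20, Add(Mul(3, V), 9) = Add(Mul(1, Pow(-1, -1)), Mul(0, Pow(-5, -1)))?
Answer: 259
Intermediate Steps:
V = Rational(-10, 3) (V = Add(-3, Mul(Rational(1, 3), Add(Mul(1, Pow(-1, -1)), Mul(0, Pow(-5, -1))))) = Add(-3, Mul(Rational(1, 3), Add(Mul(1, -1), Mul(0, Rational(-1, 5))))) = Add(-3, Mul(Rational(1, 3), Add(-1, 0))) = Add(-3, Mul(Rational(1, 3), -1)) = Add(-3, Rational(-1, 3)) = Rational(-10, 3) ≈ -3.3333)
Function('Z')(T, m) = Add(2, Mul(T, m)) (Function('Z')(T, m) = Add(Mul(T, m), 2) = Add(2, Mul(T, m)))
Function('k')(r, O) = Add(Rational(-10, 3), Mul(-1, r))
Add(279, Function('F')(Function('Z')(4, 4), Function('k')(1, -2))) = Add(279, -20) = 259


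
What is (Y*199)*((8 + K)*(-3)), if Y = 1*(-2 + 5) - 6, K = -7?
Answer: 1791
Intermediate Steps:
Y = -3 (Y = 1*3 - 6 = 3 - 6 = -3)
(Y*199)*((8 + K)*(-3)) = (-3*199)*((8 - 7)*(-3)) = -597*(-3) = 1791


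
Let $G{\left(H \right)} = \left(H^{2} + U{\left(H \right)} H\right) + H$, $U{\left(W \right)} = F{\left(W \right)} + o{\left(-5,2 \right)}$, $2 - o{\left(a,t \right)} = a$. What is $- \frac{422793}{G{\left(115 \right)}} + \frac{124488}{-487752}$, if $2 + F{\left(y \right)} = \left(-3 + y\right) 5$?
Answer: $- \frac{2999547348}{530531915} \approx -5.6538$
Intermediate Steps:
$o{\left(a,t \right)} = 2 - a$
$F{\left(y \right)} = -17 + 5 y$ ($F{\left(y \right)} = -2 + \left(-3 + y\right) 5 = -2 + \left(-15 + 5 y\right) = -17 + 5 y$)
$U{\left(W \right)} = -10 + 5 W$ ($U{\left(W \right)} = \left(-17 + 5 W\right) + \left(2 - -5\right) = \left(-17 + 5 W\right) + \left(2 + 5\right) = \left(-17 + 5 W\right) + 7 = -10 + 5 W$)
$G{\left(H \right)} = H + H^{2} + H \left(-10 + 5 H\right)$ ($G{\left(H \right)} = \left(H^{2} + \left(-10 + 5 H\right) H\right) + H = \left(H^{2} + H \left(-10 + 5 H\right)\right) + H = H + H^{2} + H \left(-10 + 5 H\right)$)
$- \frac{422793}{G{\left(115 \right)}} + \frac{124488}{-487752} = - \frac{422793}{3 \cdot 115 \left(-3 + 2 \cdot 115\right)} + \frac{124488}{-487752} = - \frac{422793}{3 \cdot 115 \left(-3 + 230\right)} + 124488 \left(- \frac{1}{487752}\right) = - \frac{422793}{3 \cdot 115 \cdot 227} - \frac{5187}{20323} = - \frac{422793}{78315} - \frac{5187}{20323} = \left(-422793\right) \frac{1}{78315} - \frac{5187}{20323} = - \frac{140931}{26105} - \frac{5187}{20323} = - \frac{2999547348}{530531915}$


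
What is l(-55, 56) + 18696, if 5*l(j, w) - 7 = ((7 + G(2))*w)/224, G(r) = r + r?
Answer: 373959/20 ≈ 18698.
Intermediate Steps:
G(r) = 2*r
l(j, w) = 7/5 + 11*w/1120 (l(j, w) = 7/5 + (((7 + 2*2)*w)/224)/5 = 7/5 + (((7 + 4)*w)*(1/224))/5 = 7/5 + ((11*w)*(1/224))/5 = 7/5 + (11*w/224)/5 = 7/5 + 11*w/1120)
l(-55, 56) + 18696 = (7/5 + (11/1120)*56) + 18696 = (7/5 + 11/20) + 18696 = 39/20 + 18696 = 373959/20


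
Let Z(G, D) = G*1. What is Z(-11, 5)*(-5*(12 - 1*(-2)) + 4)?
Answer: 726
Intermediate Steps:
Z(G, D) = G
Z(-11, 5)*(-5*(12 - 1*(-2)) + 4) = -11*(-5*(12 - 1*(-2)) + 4) = -11*(-5*(12 + 2) + 4) = -11*(-5*14 + 4) = -11*(-70 + 4) = -11*(-66) = 726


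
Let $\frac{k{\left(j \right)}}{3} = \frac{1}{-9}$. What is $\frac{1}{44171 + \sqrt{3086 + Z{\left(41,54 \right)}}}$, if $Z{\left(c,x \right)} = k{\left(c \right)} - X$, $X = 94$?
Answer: $\frac{132513}{5853222748} - \frac{5 \sqrt{1077}}{5853222748} \approx 2.2611 \cdot 10^{-5}$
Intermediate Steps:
$k{\left(j \right)} = - \frac{1}{3}$ ($k{\left(j \right)} = \frac{3}{-9} = 3 \left(- \frac{1}{9}\right) = - \frac{1}{3}$)
$Z{\left(c,x \right)} = - \frac{283}{3}$ ($Z{\left(c,x \right)} = - \frac{1}{3} - 94 = - \frac{283}{3}$)
$\frac{1}{44171 + \sqrt{3086 + Z{\left(41,54 \right)}}} = \frac{1}{44171 + \sqrt{3086 - \frac{283}{3}}} = \frac{1}{44171 + \sqrt{\frac{8975}{3}}} = \frac{1}{44171 + \frac{5 \sqrt{1077}}{3}}$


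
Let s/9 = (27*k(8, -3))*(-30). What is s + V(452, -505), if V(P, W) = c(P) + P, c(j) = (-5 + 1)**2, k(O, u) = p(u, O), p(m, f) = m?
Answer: 22338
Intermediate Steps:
k(O, u) = u
c(j) = 16 (c(j) = (-4)**2 = 16)
s = 21870 (s = 9*((27*(-3))*(-30)) = 9*(-81*(-30)) = 9*2430 = 21870)
V(P, W) = 16 + P
s + V(452, -505) = 21870 + (16 + 452) = 21870 + 468 = 22338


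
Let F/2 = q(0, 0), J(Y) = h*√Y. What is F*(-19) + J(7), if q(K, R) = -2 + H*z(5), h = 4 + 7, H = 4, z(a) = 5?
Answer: -684 + 11*√7 ≈ -654.90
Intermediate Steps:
h = 11
q(K, R) = 18 (q(K, R) = -2 + 4*5 = -2 + 20 = 18)
J(Y) = 11*√Y
F = 36 (F = 2*18 = 36)
F*(-19) + J(7) = 36*(-19) + 11*√7 = -684 + 11*√7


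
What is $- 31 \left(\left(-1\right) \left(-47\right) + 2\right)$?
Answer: $-1519$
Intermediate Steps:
$- 31 \left(\left(-1\right) \left(-47\right) + 2\right) = - 31 \left(47 + 2\right) = \left(-31\right) 49 = -1519$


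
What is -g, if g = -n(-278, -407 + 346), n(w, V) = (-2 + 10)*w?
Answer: -2224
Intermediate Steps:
n(w, V) = 8*w
g = 2224 (g = -8*(-278) = -1*(-2224) = 2224)
-g = -1*2224 = -2224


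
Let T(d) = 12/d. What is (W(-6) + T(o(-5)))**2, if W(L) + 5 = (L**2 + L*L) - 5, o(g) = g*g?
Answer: 2439844/625 ≈ 3903.8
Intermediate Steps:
o(g) = g**2
W(L) = -10 + 2*L**2 (W(L) = -5 + ((L**2 + L*L) - 5) = -5 + ((L**2 + L**2) - 5) = -5 + (2*L**2 - 5) = -5 + (-5 + 2*L**2) = -10 + 2*L**2)
(W(-6) + T(o(-5)))**2 = ((-10 + 2*(-6)**2) + 12/((-5)**2))**2 = ((-10 + 2*36) + 12/25)**2 = ((-10 + 72) + 12*(1/25))**2 = (62 + 12/25)**2 = (1562/25)**2 = 2439844/625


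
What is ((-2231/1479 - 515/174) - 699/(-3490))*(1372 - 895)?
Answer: -1751372598/860285 ≈ -2035.8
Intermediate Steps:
((-2231/1479 - 515/174) - 699/(-3490))*(1372 - 895) = ((-2231*1/1479 - 515*1/174) - 699*(-1/3490))*477 = ((-2231/1479 - 515/174) + 699/3490)*477 = (-13217/2958 + 699/3490)*477 = -11014922/2580855*477 = -1751372598/860285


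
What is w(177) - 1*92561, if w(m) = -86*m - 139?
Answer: -107922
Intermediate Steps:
w(m) = -139 - 86*m
w(177) - 1*92561 = (-139 - 86*177) - 1*92561 = (-139 - 15222) - 92561 = -15361 - 92561 = -107922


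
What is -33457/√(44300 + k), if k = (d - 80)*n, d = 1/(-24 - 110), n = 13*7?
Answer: -33457*√664718926/4960589 ≈ -173.89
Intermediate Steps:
n = 91
d = -1/134 (d = 1/(-134) = -1/134 ≈ -0.0074627)
k = -975611/134 (k = (-1/134 - 80)*91 = -10721/134*91 = -975611/134 ≈ -7280.7)
-33457/√(44300 + k) = -33457/√(44300 - 975611/134) = -33457*√664718926/4960589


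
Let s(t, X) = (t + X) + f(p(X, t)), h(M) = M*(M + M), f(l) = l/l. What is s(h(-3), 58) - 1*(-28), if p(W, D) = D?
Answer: 105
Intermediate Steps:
f(l) = 1
h(M) = 2*M² (h(M) = M*(2*M) = 2*M²)
s(t, X) = 1 + X + t (s(t, X) = (t + X) + 1 = (X + t) + 1 = 1 + X + t)
s(h(-3), 58) - 1*(-28) = (1 + 58 + 2*(-3)²) - 1*(-28) = (1 + 58 + 2*9) + 28 = (1 + 58 + 18) + 28 = 77 + 28 = 105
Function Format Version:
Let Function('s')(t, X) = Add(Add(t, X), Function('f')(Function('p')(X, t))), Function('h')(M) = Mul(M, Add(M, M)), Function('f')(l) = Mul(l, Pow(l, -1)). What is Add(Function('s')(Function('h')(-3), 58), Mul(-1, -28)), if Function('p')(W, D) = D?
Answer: 105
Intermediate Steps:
Function('f')(l) = 1
Function('h')(M) = Mul(2, Pow(M, 2)) (Function('h')(M) = Mul(M, Mul(2, M)) = Mul(2, Pow(M, 2)))
Function('s')(t, X) = Add(1, X, t) (Function('s')(t, X) = Add(Add(t, X), 1) = Add(Add(X, t), 1) = Add(1, X, t))
Add(Function('s')(Function('h')(-3), 58), Mul(-1, -28)) = Add(Add(1, 58, Mul(2, Pow(-3, 2))), Mul(-1, -28)) = Add(Add(1, 58, Mul(2, 9)), 28) = Add(Add(1, 58, 18), 28) = Add(77, 28) = 105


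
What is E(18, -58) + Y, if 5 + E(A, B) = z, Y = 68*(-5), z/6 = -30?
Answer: -525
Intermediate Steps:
z = -180 (z = 6*(-30) = -180)
Y = -340
E(A, B) = -185 (E(A, B) = -5 - 180 = -185)
E(18, -58) + Y = -185 - 340 = -525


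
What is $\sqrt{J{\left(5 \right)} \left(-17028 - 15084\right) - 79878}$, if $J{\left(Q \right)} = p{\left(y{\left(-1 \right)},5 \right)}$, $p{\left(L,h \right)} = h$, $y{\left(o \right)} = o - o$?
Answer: $i \sqrt{240438} \approx 490.34 i$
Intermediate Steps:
$y{\left(o \right)} = 0$
$J{\left(Q \right)} = 5$
$\sqrt{J{\left(5 \right)} \left(-17028 - 15084\right) - 79878} = \sqrt{5 \left(-17028 - 15084\right) - 79878} = \sqrt{5 \left(-32112\right) - 79878} = \sqrt{-160560 - 79878} = \sqrt{-240438} = i \sqrt{240438}$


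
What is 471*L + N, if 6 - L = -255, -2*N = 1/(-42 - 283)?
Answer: 79905151/650 ≈ 1.2293e+5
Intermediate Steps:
N = 1/650 (N = -1/(2*(-42 - 283)) = -½/(-325) = -½*(-1/325) = 1/650 ≈ 0.0015385)
L = 261 (L = 6 - 1*(-255) = 6 + 255 = 261)
471*L + N = 471*261 + 1/650 = 122931 + 1/650 = 79905151/650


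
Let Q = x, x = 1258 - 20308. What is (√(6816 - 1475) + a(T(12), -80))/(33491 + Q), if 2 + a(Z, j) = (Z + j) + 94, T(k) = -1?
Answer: 11/14441 + √109/2063 ≈ 0.0058225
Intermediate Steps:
x = -19050
Q = -19050
a(Z, j) = 92 + Z + j (a(Z, j) = -2 + ((Z + j) + 94) = -2 + (94 + Z + j) = 92 + Z + j)
(√(6816 - 1475) + a(T(12), -80))/(33491 + Q) = (√(6816 - 1475) + (92 - 1 - 80))/(33491 - 19050) = (√5341 + 11)/14441 = (7*√109 + 11)*(1/14441) = (11 + 7*√109)*(1/14441) = 11/14441 + √109/2063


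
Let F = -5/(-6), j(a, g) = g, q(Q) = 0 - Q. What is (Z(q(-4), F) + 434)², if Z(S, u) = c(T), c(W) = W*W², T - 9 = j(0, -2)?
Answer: 603729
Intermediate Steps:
q(Q) = -Q
T = 7 (T = 9 - 2 = 7)
F = ⅚ (F = -5*(-⅙) = ⅚ ≈ 0.83333)
c(W) = W³
Z(S, u) = 343 (Z(S, u) = 7³ = 343)
(Z(q(-4), F) + 434)² = (343 + 434)² = 777² = 603729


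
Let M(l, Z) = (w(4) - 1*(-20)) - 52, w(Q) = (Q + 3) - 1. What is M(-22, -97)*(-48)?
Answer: 1248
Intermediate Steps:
w(Q) = 2 + Q (w(Q) = (3 + Q) - 1 = 2 + Q)
M(l, Z) = -26 (M(l, Z) = ((2 + 4) - 1*(-20)) - 52 = (6 + 20) - 52 = 26 - 52 = -26)
M(-22, -97)*(-48) = -26*(-48) = 1248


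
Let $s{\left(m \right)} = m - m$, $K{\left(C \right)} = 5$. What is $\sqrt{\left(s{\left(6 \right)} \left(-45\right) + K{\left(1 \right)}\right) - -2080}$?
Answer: $\sqrt{2085} \approx 45.662$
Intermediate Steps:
$s{\left(m \right)} = 0$
$\sqrt{\left(s{\left(6 \right)} \left(-45\right) + K{\left(1 \right)}\right) - -2080} = \sqrt{\left(0 \left(-45\right) + 5\right) - -2080} = \sqrt{\left(0 + 5\right) + 2080} = \sqrt{5 + 2080} = \sqrt{2085}$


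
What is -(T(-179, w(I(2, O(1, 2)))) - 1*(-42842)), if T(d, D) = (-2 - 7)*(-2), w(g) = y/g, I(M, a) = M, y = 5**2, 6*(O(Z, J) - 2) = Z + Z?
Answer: -42860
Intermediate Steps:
O(Z, J) = 2 + Z/3 (O(Z, J) = 2 + (Z + Z)/6 = 2 + (2*Z)/6 = 2 + Z/3)
y = 25
w(g) = 25/g
T(d, D) = 18 (T(d, D) = -9*(-2) = 18)
-(T(-179, w(I(2, O(1, 2)))) - 1*(-42842)) = -(18 - 1*(-42842)) = -(18 + 42842) = -1*42860 = -42860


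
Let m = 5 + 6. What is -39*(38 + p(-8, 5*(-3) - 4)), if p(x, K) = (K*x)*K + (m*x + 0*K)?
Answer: 114582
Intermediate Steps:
m = 11
p(x, K) = 11*x + x*K² (p(x, K) = (K*x)*K + (11*x + 0*K) = x*K² + (11*x + 0) = x*K² + 11*x = 11*x + x*K²)
-39*(38 + p(-8, 5*(-3) - 4)) = -39*(38 - 8*(11 + (5*(-3) - 4)²)) = -39*(38 - 8*(11 + (-15 - 4)²)) = -39*(38 - 8*(11 + (-19)²)) = -39*(38 - 8*(11 + 361)) = -39*(38 - 8*372) = -39*(38 - 2976) = -39*(-2938) = 114582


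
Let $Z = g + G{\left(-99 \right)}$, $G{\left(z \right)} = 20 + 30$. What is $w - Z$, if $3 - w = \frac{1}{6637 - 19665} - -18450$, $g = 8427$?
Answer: $- \frac{350765871}{13028} \approx -26924.0$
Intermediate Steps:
$G{\left(z \right)} = 50$
$Z = 8477$ ($Z = 8427 + 50 = 8477$)
$w = - \frac{240327515}{13028}$ ($w = 3 - \left(\frac{1}{6637 - 19665} - -18450\right) = 3 - \left(\frac{1}{-13028} + 18450\right) = 3 - \left(- \frac{1}{13028} + 18450\right) = 3 - \frac{240366599}{13028} = - \frac{240327515}{13028} \approx -18447.0$)
$w - Z = - \frac{240327515}{13028} - 8477 = - \frac{350765871}{13028}$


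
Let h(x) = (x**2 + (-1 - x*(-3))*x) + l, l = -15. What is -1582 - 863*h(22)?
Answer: -1640419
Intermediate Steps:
h(x) = -15 + x**2 + x*(-1 + 3*x) (h(x) = (x**2 + (-1 - x*(-3))*x) - 15 = (x**2 + (-1 - (-3)*x)*x) - 15 = (x**2 + (-1 + 3*x)*x) - 15 = (x**2 + x*(-1 + 3*x)) - 15 = -15 + x**2 + x*(-1 + 3*x))
-1582 - 863*h(22) = -1582 - 863*(-15 - 1*22 + 4*22**2) = -1582 - 863*(-15 - 22 + 4*484) = -1582 - 863*(-15 - 22 + 1936) = -1582 - 863*1899 = -1582 - 1638837 = -1640419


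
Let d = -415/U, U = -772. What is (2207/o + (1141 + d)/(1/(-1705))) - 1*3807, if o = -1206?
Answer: -907816893019/465516 ≈ -1.9501e+6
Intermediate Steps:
d = 415/772 (d = -415/(-772) = -415*(-1/772) = 415/772 ≈ 0.53757)
(2207/o + (1141 + d)/(1/(-1705))) - 1*3807 = (2207/(-1206) + (1141 + 415/772)/(1/(-1705))) - 1*3807 = (2207*(-1/1206) + 881267/(772*(-1/1705))) - 3807 = (-2207/1206 + (881267/772)*(-1705)) - 3807 = (-2207/1206 - 1502560235/772) - 3807 = -906044673607/465516 - 3807 = -907816893019/465516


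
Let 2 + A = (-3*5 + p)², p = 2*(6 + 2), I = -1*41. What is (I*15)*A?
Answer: 615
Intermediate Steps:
I = -41
p = 16 (p = 2*8 = 16)
A = -1 (A = -2 + (-3*5 + 16)² = -2 + (-15 + 16)² = -2 + 1² = -2 + 1 = -1)
(I*15)*A = -41*15*(-1) = -615*(-1) = 615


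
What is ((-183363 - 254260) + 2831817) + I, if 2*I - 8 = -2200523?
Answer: 2587873/2 ≈ 1.2939e+6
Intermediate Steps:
I = -2200515/2 (I = 4 + (½)*(-2200523) = 4 - 2200523/2 = -2200515/2 ≈ -1.1003e+6)
((-183363 - 254260) + 2831817) + I = ((-183363 - 254260) + 2831817) - 2200515/2 = (-437623 + 2831817) - 2200515/2 = 2394194 - 2200515/2 = 2587873/2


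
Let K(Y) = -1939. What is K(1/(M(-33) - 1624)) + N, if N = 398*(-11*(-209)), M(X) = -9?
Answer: 913063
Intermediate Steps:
N = 915002 (N = 398*2299 = 915002)
K(1/(M(-33) - 1624)) + N = -1939 + 915002 = 913063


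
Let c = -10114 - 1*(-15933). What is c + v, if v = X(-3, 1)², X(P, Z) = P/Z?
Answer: 5828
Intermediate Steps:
c = 5819 (c = -10114 + 15933 = 5819)
v = 9 (v = (-3/1)² = (-3*1)² = (-3)² = 9)
c + v = 5819 + 9 = 5828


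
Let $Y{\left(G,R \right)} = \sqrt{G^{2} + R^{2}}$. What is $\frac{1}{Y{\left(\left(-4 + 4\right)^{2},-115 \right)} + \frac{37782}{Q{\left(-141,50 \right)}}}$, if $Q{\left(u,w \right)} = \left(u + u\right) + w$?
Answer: $- \frac{116}{5551} \approx -0.020897$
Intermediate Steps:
$Q{\left(u,w \right)} = w + 2 u$ ($Q{\left(u,w \right)} = 2 u + w = w + 2 u$)
$\frac{1}{Y{\left(\left(-4 + 4\right)^{2},-115 \right)} + \frac{37782}{Q{\left(-141,50 \right)}}} = \frac{1}{\sqrt{\left(\left(-4 + 4\right)^{2}\right)^{2} + \left(-115\right)^{2}} + \frac{37782}{50 + 2 \left(-141\right)}} = \frac{1}{\sqrt{\left(0^{2}\right)^{2} + 13225} + \frac{37782}{50 - 282}} = \frac{1}{\sqrt{0^{2} + 13225} + \frac{37782}{-232}} = \frac{1}{\sqrt{0 + 13225} + 37782 \left(- \frac{1}{232}\right)} = \frac{1}{\sqrt{13225} - \frac{18891}{116}} = \frac{1}{115 - \frac{18891}{116}} = \frac{1}{- \frac{5551}{116}} = - \frac{116}{5551}$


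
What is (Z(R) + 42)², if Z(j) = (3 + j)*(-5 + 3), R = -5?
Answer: 2116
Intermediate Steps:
Z(j) = -6 - 2*j (Z(j) = (3 + j)*(-2) = -6 - 2*j)
(Z(R) + 42)² = ((-6 - 2*(-5)) + 42)² = ((-6 + 10) + 42)² = (4 + 42)² = 46² = 2116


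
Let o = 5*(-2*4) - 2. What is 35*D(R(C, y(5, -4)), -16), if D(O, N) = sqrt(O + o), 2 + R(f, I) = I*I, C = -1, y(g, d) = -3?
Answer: 35*I*sqrt(35) ≈ 207.06*I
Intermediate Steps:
o = -42 (o = 5*(-8) - 2 = -40 - 2 = -42)
R(f, I) = -2 + I**2 (R(f, I) = -2 + I*I = -2 + I**2)
D(O, N) = sqrt(-42 + O) (D(O, N) = sqrt(O - 42) = sqrt(-42 + O))
35*D(R(C, y(5, -4)), -16) = 35*sqrt(-42 + (-2 + (-3)**2)) = 35*sqrt(-42 + (-2 + 9)) = 35*sqrt(-42 + 7) = 35*sqrt(-35) = 35*(I*sqrt(35)) = 35*I*sqrt(35)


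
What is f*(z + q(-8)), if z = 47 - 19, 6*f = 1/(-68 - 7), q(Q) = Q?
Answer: -2/45 ≈ -0.044444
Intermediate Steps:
f = -1/450 (f = 1/(6*(-68 - 7)) = (⅙)/(-75) = (⅙)*(-1/75) = -1/450 ≈ -0.0022222)
z = 28
f*(z + q(-8)) = -(28 - 8)/450 = -1/450*20 = -2/45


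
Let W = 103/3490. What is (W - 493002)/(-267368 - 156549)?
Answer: 1720576877/1479470330 ≈ 1.1630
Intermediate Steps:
W = 103/3490 (W = (1/3490)*103 = 103/3490 ≈ 0.029513)
(W - 493002)/(-267368 - 156549) = (103/3490 - 493002)/(-267368 - 156549) = -1720576877/3490/(-423917) = -1720576877/3490*(-1/423917) = 1720576877/1479470330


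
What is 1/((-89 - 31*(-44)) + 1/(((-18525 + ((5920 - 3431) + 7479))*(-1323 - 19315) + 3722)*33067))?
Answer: 5839734310896/7445661246392401 ≈ 0.00078431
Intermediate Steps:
1/((-89 - 31*(-44)) + 1/(((-18525 + ((5920 - 3431) + 7479))*(-1323 - 19315) + 3722)*33067)) = 1/((-89 + 1364) + (1/33067)/((-18525 + (2489 + 7479))*(-20638) + 3722)) = 1/(1275 + (1/33067)/((-18525 + 9968)*(-20638) + 3722)) = 1/(1275 + (1/33067)/(-8557*(-20638) + 3722)) = 1/(1275 + (1/33067)/(176599366 + 3722)) = 1/(1275 + (1/33067)/176603088) = 1/(1275 + (1/176603088)*(1/33067)) = 1/(1275 + 1/5839734310896) = 1/(7445661246392401/5839734310896) = 5839734310896/7445661246392401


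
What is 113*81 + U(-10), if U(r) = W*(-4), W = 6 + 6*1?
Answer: 9105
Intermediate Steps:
W = 12 (W = 6 + 6 = 12)
U(r) = -48 (U(r) = 12*(-4) = -48)
113*81 + U(-10) = 113*81 - 48 = 9153 - 48 = 9105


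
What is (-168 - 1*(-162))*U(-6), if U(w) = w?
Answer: 36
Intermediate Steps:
(-168 - 1*(-162))*U(-6) = (-168 - 1*(-162))*(-6) = (-168 + 162)*(-6) = -6*(-6) = 36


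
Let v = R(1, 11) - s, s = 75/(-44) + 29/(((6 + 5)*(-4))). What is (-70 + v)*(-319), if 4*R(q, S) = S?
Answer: 82795/4 ≈ 20699.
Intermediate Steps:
R(q, S) = S/4
s = -26/11 (s = 75*(-1/44) + 29/((11*(-4))) = -75/44 + 29/(-44) = -75/44 + 29*(-1/44) = -75/44 - 29/44 = -26/11 ≈ -2.3636)
v = 225/44 (v = (¼)*11 - 1*(-26/11) = 11/4 + 26/11 = 225/44 ≈ 5.1136)
(-70 + v)*(-319) = (-70 + 225/44)*(-319) = -2855/44*(-319) = 82795/4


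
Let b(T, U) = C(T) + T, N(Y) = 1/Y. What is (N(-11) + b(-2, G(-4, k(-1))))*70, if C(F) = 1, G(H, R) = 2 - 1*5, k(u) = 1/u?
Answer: -840/11 ≈ -76.364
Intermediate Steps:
G(H, R) = -3 (G(H, R) = 2 - 5 = -3)
b(T, U) = 1 + T
(N(-11) + b(-2, G(-4, k(-1))))*70 = (1/(-11) + (1 - 2))*70 = (-1/11 - 1)*70 = -12/11*70 = -840/11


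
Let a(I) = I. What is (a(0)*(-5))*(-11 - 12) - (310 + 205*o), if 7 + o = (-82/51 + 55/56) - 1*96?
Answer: 59785415/2856 ≈ 20933.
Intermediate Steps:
o = -295955/2856 (o = -7 + ((-82/51 + 55/56) - 1*96) = -7 + ((-82*1/51 + 55*(1/56)) - 96) = -7 + ((-82/51 + 55/56) - 96) = -7 + (-1787/2856 - 96) = -7 - 275963/2856 = -295955/2856 ≈ -103.63)
(a(0)*(-5))*(-11 - 12) - (310 + 205*o) = (0*(-5))*(-11 - 12) - (310 + 205*(-295955/2856)) = 0*(-23) - (310 - 60670775/2856) = 0 - 1*(-59785415/2856) = 0 + 59785415/2856 = 59785415/2856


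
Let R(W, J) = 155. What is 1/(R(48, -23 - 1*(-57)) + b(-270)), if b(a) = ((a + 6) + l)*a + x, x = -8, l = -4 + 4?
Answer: 1/71427 ≈ 1.4000e-5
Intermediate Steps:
l = 0
b(a) = -8 + a*(6 + a) (b(a) = ((a + 6) + 0)*a - 8 = ((6 + a) + 0)*a - 8 = (6 + a)*a - 8 = a*(6 + a) - 8 = -8 + a*(6 + a))
1/(R(48, -23 - 1*(-57)) + b(-270)) = 1/(155 + (-8 + (-270)**2 + 6*(-270))) = 1/(155 + (-8 + 72900 - 1620)) = 1/(155 + 71272) = 1/71427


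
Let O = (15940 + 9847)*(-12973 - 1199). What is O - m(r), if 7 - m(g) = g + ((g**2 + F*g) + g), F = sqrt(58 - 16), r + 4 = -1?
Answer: -365453356 - 5*sqrt(42) ≈ -3.6545e+8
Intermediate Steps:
r = -5 (r = -4 - 1 = -5)
F = sqrt(42) ≈ 6.4807
O = -365453364 (O = 25787*(-14172) = -365453364)
m(g) = 7 - g**2 - 2*g - g*sqrt(42) (m(g) = 7 - (g + ((g**2 + sqrt(42)*g) + g)) = 7 - (g + ((g**2 + g*sqrt(42)) + g)) = 7 - (g + (g + g**2 + g*sqrt(42))) = 7 - (g**2 + 2*g + g*sqrt(42)) = 7 + (-g**2 - 2*g - g*sqrt(42)) = 7 - g**2 - 2*g - g*sqrt(42))
O - m(r) = -365453364 - (7 - 1*(-5)**2 - 2*(-5) - 1*(-5)*sqrt(42)) = -365453364 - (7 - 1*25 + 10 + 5*sqrt(42)) = -365453364 - (7 - 25 + 10 + 5*sqrt(42)) = -365453364 - (-8 + 5*sqrt(42)) = -365453364 + (8 - 5*sqrt(42)) = -365453356 - 5*sqrt(42)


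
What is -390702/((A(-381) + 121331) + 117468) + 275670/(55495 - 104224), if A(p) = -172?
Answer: -28273607616/3876018361 ≈ -7.2945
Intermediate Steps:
-390702/((A(-381) + 121331) + 117468) + 275670/(55495 - 104224) = -390702/((-172 + 121331) + 117468) + 275670/(55495 - 104224) = -390702/(121159 + 117468) + 275670/(-48729) = -390702/238627 + 275670*(-1/48729) = -390702*1/238627 - 91890/16243 = -390702/238627 - 91890/16243 = -28273607616/3876018361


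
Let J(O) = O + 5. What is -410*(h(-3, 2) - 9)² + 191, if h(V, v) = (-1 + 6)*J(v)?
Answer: -276969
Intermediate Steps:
J(O) = 5 + O
h(V, v) = 25 + 5*v (h(V, v) = (-1 + 6)*(5 + v) = 5*(5 + v) = 25 + 5*v)
-410*(h(-3, 2) - 9)² + 191 = -410*((25 + 5*2) - 9)² + 191 = -410*((25 + 10) - 9)² + 191 = -410*(35 - 9)² + 191 = -410*26² + 191 = -410*676 + 191 = -277160 + 191 = -276969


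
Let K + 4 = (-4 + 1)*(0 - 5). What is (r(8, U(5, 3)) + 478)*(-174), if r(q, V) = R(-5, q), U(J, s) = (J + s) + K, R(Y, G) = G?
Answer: -84564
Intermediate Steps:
K = 11 (K = -4 + (-4 + 1)*(0 - 5) = -4 - 3*(-5) = -4 + 15 = 11)
U(J, s) = 11 + J + s (U(J, s) = (J + s) + 11 = 11 + J + s)
r(q, V) = q
(r(8, U(5, 3)) + 478)*(-174) = (8 + 478)*(-174) = 486*(-174) = -84564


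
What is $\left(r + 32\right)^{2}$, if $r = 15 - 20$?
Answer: $729$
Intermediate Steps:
$r = -5$ ($r = 15 - 20 = -5$)
$\left(r + 32\right)^{2} = \left(-5 + 32\right)^{2} = 27^{2} = 729$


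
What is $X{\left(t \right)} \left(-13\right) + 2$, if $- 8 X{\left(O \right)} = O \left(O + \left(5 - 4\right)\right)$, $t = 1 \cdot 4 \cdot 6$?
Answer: $977$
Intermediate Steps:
$t = 24$ ($t = 4 \cdot 6 = 24$)
$X{\left(O \right)} = - \frac{O \left(1 + O\right)}{8}$ ($X{\left(O \right)} = - \frac{O \left(O + \left(5 - 4\right)\right)}{8} = - \frac{O \left(O + 1\right)}{8} = - \frac{O \left(1 + O\right)}{8}$)
$X{\left(t \right)} \left(-13\right) + 2 = \left(- \frac{1}{8}\right) 24 \left(1 + 24\right) \left(-13\right) + 2 = \left(- \frac{1}{8}\right) 24 \cdot 25 \left(-13\right) + 2 = \left(-75\right) \left(-13\right) + 2 = 975 + 2 = 977$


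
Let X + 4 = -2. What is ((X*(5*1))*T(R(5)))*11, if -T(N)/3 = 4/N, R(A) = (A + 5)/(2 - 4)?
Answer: -792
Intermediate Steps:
X = -6 (X = -4 - 2 = -6)
R(A) = -5/2 - A/2 (R(A) = (5 + A)/(-2) = (5 + A)*(-½) = -5/2 - A/2)
T(N) = -12/N
((X*(5*1))*T(R(5)))*11 = ((-30)*(-12/(-5/2 - ½*5)))*11 = ((-6*5)*(-12/(-5/2 - 5/2)))*11 = -(-360)/(-5)*11 = -(-360)*(-1)/5*11 = -30*12/5*11 = -72*11 = -792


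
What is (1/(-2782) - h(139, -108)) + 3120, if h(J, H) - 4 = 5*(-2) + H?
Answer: 8996987/2782 ≈ 3234.0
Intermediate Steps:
h(J, H) = -6 + H (h(J, H) = 4 + (5*(-2) + H) = 4 + (-10 + H) = -6 + H)
(1/(-2782) - h(139, -108)) + 3120 = (1/(-2782) - (-6 - 108)) + 3120 = (-1/2782 - 1*(-114)) + 3120 = (-1/2782 + 114) + 3120 = 317147/2782 + 3120 = 8996987/2782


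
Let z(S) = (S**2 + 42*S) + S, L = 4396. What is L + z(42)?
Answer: 7966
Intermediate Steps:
z(S) = S**2 + 43*S
L + z(42) = 4396 + 42*(43 + 42) = 4396 + 42*85 = 4396 + 3570 = 7966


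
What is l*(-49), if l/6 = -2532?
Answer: 744408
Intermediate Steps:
l = -15192 (l = 6*(-2532) = -15192)
l*(-49) = -15192*(-49) = 744408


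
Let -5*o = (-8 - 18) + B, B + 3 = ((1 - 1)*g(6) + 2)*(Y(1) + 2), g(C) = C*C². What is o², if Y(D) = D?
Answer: 529/25 ≈ 21.160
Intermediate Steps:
g(C) = C³
B = 3 (B = -3 + ((1 - 1)*6³ + 2)*(1 + 2) = -3 + (0*216 + 2)*3 = -3 + (0 + 2)*3 = -3 + 2*3 = -3 + 6 = 3)
o = 23/5 (o = -((-8 - 18) + 3)/5 = -(-26 + 3)/5 = -⅕*(-23) = 23/5 ≈ 4.6000)
o² = (23/5)² = 529/25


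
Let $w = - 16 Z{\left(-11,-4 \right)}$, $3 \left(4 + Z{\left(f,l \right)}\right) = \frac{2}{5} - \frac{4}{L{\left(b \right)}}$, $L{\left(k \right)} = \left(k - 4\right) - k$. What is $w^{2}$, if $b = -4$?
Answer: $\frac{719104}{225} \approx 3196.0$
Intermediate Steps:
$L{\left(k \right)} = -4$ ($L{\left(k \right)} = \left(-4 + k\right) - k = -4$)
$Z{\left(f,l \right)} = - \frac{53}{15}$ ($Z{\left(f,l \right)} = -4 + \frac{\frac{2}{5} - \frac{4}{-4}}{3} = -4 + \frac{2 \cdot \frac{1}{5} - -1}{3} = -4 + \frac{\frac{2}{5} + 1}{3} = -4 + \frac{1}{3} \cdot \frac{7}{5} = -4 + \frac{7}{15} = - \frac{53}{15}$)
$w = \frac{848}{15}$ ($w = \left(-16\right) \left(- \frac{53}{15}\right) = \frac{848}{15} \approx 56.533$)
$w^{2} = \left(\frac{848}{15}\right)^{2} = \frac{719104}{225}$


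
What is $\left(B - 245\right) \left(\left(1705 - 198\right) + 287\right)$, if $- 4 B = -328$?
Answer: $-292422$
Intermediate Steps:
$B = 82$ ($B = \left(- \frac{1}{4}\right) \left(-328\right) = 82$)
$\left(B - 245\right) \left(\left(1705 - 198\right) + 287\right) = \left(82 - 245\right) \left(\left(1705 - 198\right) + 287\right) = - 163 \left(\left(1705 - 198\right) + 287\right) = - 163 \left(1507 + 287\right) = \left(-163\right) 1794 = -292422$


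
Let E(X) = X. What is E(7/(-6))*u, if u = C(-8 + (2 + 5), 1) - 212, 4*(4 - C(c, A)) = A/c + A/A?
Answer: 728/3 ≈ 242.67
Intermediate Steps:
C(c, A) = 15/4 - A/(4*c) (C(c, A) = 4 - (A/c + A/A)/4 = 4 - (A/c + 1)/4 = 4 - (1 + A/c)/4 = 4 + (-¼ - A/(4*c)) = 15/4 - A/(4*c))
u = -208 (u = (-1*1 + 15*(-8 + (2 + 5)))/(4*(-8 + (2 + 5))) - 212 = (-1 + 15*(-8 + 7))/(4*(-8 + 7)) - 212 = (¼)*(-1 + 15*(-1))/(-1) - 212 = (¼)*(-1)*(-1 - 15) - 212 = (¼)*(-1)*(-16) - 212 = 4 - 212 = -208)
E(7/(-6))*u = (7/(-6))*(-208) = (7*(-⅙))*(-208) = -7/6*(-208) = 728/3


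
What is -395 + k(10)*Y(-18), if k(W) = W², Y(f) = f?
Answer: -2195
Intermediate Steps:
-395 + k(10)*Y(-18) = -395 + 10²*(-18) = -395 + 100*(-18) = -395 - 1800 = -2195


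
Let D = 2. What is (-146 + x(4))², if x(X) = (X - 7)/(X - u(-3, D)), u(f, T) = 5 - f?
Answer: 337561/16 ≈ 21098.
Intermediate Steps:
x(X) = (-7 + X)/(-8 + X) (x(X) = (X - 7)/(X - (5 - 1*(-3))) = (-7 + X)/(X - (5 + 3)) = (-7 + X)/(X - 1*8) = (-7 + X)/(X - 8) = (-7 + X)/(-8 + X))
(-146 + x(4))² = (-146 + (-7 + 4)/(-8 + 4))² = (-146 - 3/(-4))² = (-146 - ¼*(-3))² = (-146 + ¾)² = (-581/4)² = 337561/16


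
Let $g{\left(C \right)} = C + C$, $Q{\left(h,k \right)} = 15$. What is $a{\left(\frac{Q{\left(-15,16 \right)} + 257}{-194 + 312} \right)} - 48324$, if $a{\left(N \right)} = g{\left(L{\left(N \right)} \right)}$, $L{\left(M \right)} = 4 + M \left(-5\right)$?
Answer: $- \frac{2852004}{59} \approx -48339.0$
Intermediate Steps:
$L{\left(M \right)} = 4 - 5 M$
$g{\left(C \right)} = 2 C$
$a{\left(N \right)} = 8 - 10 N$ ($a{\left(N \right)} = 2 \left(4 - 5 N\right) = 8 - 10 N$)
$a{\left(\frac{Q{\left(-15,16 \right)} + 257}{-194 + 312} \right)} - 48324 = \left(8 - 10 \frac{15 + 257}{-194 + 312}\right) - 48324 = \left(8 - 10 \cdot \frac{272}{118}\right) - 48324 = \left(8 - 10 \cdot 272 \cdot \frac{1}{118}\right) - 48324 = \left(8 - \frac{1360}{59}\right) - 48324 = - \frac{888}{59} - 48324 = - \frac{2852004}{59}$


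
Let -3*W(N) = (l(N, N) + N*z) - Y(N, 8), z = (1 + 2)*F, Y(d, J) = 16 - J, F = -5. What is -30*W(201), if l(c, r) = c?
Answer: -28220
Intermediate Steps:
z = -15 (z = (1 + 2)*(-5) = 3*(-5) = -15)
W(N) = 8/3 + 14*N/3 (W(N) = -((N + N*(-15)) - (16 - 1*8))/3 = -((N - 15*N) - (16 - 8))/3 = -(-14*N - 1*8)/3 = -(-14*N - 8)/3 = -(-8 - 14*N)/3 = 8/3 + 14*N/3)
-30*W(201) = -30*(8/3 + (14/3)*201) = -30*(8/3 + 938) = -30*2822/3 = -28220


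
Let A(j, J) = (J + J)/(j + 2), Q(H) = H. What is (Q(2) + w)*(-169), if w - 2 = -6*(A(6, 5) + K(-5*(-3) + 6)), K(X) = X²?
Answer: 895531/2 ≈ 4.4777e+5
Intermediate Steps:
A(j, J) = 2*J/(2 + j) (A(j, J) = (2*J)/(2 + j) = 2*J/(2 + j))
w = -5303/2 (w = 2 - 6*(2*5/(2 + 6) + (-5*(-3) + 6)²) = 2 - 6*(2*5/8 + (15 + 6)²) = 2 - 6*(2*5*(⅛) + 21²) = 2 - 6*(5/4 + 441) = 2 - 6*1769/4 = 2 - 5307/2 = -5303/2 ≈ -2651.5)
(Q(2) + w)*(-169) = (2 - 5303/2)*(-169) = -5299/2*(-169) = 895531/2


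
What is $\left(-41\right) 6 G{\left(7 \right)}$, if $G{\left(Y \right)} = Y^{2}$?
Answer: $-12054$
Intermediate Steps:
$\left(-41\right) 6 G{\left(7 \right)} = \left(-41\right) 6 \cdot 7^{2} = \left(-246\right) 49 = -12054$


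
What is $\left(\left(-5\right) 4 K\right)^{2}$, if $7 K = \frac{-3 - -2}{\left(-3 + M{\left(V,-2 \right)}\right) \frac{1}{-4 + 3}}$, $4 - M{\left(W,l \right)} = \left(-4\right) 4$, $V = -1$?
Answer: $\frac{400}{14161} \approx 0.028247$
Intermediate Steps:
$M{\left(W,l \right)} = 20$ ($M{\left(W,l \right)} = 4 - \left(-4\right) 4 = 4 - -16 = 4 + 16 = 20$)
$K = \frac{1}{119}$ ($K = \frac{\left(-3 - -2\right) \frac{1}{\left(-3 + 20\right) \frac{1}{-4 + 3}}}{7} = \frac{\left(-3 + 2\right) \frac{1}{17 \frac{1}{-1}}}{7} = \frac{\left(-1\right) \frac{1}{17 \left(-1\right)}}{7} = \frac{\left(-1\right) \frac{1}{-17}}{7} = \frac{\left(-1\right) \left(- \frac{1}{17}\right)}{7} = \frac{1}{7} \cdot \frac{1}{17} = \frac{1}{119} \approx 0.0084034$)
$\left(\left(-5\right) 4 K\right)^{2} = \left(\left(-5\right) 4 \cdot \frac{1}{119}\right)^{2} = \left(\left(-20\right) \frac{1}{119}\right)^{2} = \left(- \frac{20}{119}\right)^{2} = \frac{400}{14161}$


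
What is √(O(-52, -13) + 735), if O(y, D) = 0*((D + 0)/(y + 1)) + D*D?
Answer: 2*√226 ≈ 30.067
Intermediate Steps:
O(y, D) = D² (O(y, D) = 0*(D/(1 + y)) + D² = 0 + D² = D²)
√(O(-52, -13) + 735) = √((-13)² + 735) = √(169 + 735) = √904 = 2*√226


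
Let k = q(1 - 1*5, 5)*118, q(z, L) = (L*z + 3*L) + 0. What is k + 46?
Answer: -544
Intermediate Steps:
q(z, L) = 3*L + L*z (q(z, L) = (3*L + L*z) + 0 = 3*L + L*z)
k = -590 (k = (5*(3 + (1 - 1*5)))*118 = (5*(3 + (1 - 5)))*118 = (5*(3 - 4))*118 = (5*(-1))*118 = -5*118 = -590)
k + 46 = -590 + 46 = -544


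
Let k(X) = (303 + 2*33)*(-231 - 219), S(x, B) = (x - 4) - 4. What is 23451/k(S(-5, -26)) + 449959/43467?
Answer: 8188483037/801966150 ≈ 10.211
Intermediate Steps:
S(x, B) = -8 + x (S(x, B) = (-4 + x) - 4 = -8 + x)
k(X) = -166050 (k(X) = (303 + 66)*(-450) = 369*(-450) = -166050)
23451/k(S(-5, -26)) + 449959/43467 = 23451/(-166050) + 449959/43467 = 23451*(-1/166050) + 449959*(1/43467) = -7817/55350 + 449959/43467 = 8188483037/801966150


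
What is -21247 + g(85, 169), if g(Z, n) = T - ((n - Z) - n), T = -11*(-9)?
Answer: -21063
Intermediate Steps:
T = 99
g(Z, n) = 99 + Z (g(Z, n) = 99 - ((n - Z) - n) = 99 - (-1)*Z = 99 + Z)
-21247 + g(85, 169) = -21247 + (99 + 85) = -21247 + 184 = -21063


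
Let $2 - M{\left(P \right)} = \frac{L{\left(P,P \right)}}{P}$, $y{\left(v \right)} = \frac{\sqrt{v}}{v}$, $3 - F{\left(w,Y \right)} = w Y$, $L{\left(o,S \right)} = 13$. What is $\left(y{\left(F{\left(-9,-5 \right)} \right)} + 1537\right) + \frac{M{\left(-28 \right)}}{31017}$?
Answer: $\frac{444949227}{289492} - \frac{i \sqrt{42}}{42} \approx 1537.0 - 0.1543 i$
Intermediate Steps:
$F{\left(w,Y \right)} = 3 - Y w$ ($F{\left(w,Y \right)} = 3 - w Y = 3 - Y w$)
$y{\left(v \right)} = \frac{1}{\sqrt{v}}$
$M{\left(P \right)} = 2 - \frac{13}{P}$
$\left(y{\left(F{\left(-9,-5 \right)} \right)} + 1537\right) + \frac{M{\left(-28 \right)}}{31017} = \left(\frac{1}{\sqrt{3 - \left(-5\right) \left(-9\right)}} + 1537\right) + \frac{2 - \frac{13}{-28}}{31017} = \left(\frac{1}{\sqrt{3 - 45}} + 1537\right) + \left(2 - - \frac{13}{28}\right) \frac{1}{31017} = \left(\frac{1}{\sqrt{-42}} + 1537\right) + \left(2 + \frac{13}{28}\right) \frac{1}{31017} = \left(- \frac{i \sqrt{42}}{42} + 1537\right) + \frac{69}{28} \cdot \frac{1}{31017} = \left(1537 - \frac{i \sqrt{42}}{42}\right) + \frac{23}{289492} = \frac{444949227}{289492} - \frac{i \sqrt{42}}{42}$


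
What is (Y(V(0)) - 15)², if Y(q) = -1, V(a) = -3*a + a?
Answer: 256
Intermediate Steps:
V(a) = -2*a
(Y(V(0)) - 15)² = (-1 - 15)² = (-16)² = 256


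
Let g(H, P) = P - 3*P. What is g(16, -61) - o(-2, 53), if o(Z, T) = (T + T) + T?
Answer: -37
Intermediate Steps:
g(H, P) = -2*P
o(Z, T) = 3*T (o(Z, T) = 2*T + T = 3*T)
g(16, -61) - o(-2, 53) = -2*(-61) - 3*53 = 122 - 1*159 = 122 - 159 = -37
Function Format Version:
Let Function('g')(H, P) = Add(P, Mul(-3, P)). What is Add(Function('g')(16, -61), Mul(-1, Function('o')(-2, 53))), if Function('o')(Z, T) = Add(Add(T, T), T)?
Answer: -37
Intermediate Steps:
Function('g')(H, P) = Mul(-2, P)
Function('o')(Z, T) = Mul(3, T) (Function('o')(Z, T) = Add(Mul(2, T), T) = Mul(3, T))
Add(Function('g')(16, -61), Mul(-1, Function('o')(-2, 53))) = Add(Mul(-2, -61), Mul(-1, Mul(3, 53))) = Add(122, Mul(-1, 159)) = Add(122, -159) = -37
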